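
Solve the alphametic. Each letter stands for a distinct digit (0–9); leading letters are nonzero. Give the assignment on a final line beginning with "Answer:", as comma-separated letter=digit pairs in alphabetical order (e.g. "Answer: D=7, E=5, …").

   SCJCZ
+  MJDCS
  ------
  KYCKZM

Step 1. [col 1: Z + S ≡ M (mod 10)] column 1 (Z + S ≡ M (mod 10), carry-in 0) doesn't pin Z yet; pick Z=7 and continue. So Z=7.
Step 2. [col 1: Z + S ≡ M (mod 10)] no forcing yet in column 1 (carry-in 0); S=8 is free and consistent — try it. So S=8.
Step 3. [K] the sum has 6 digits but both addends have 5; that extra leading digit K is the final carry, namely 1, so K=1.
Step 4. [col 1: Z + S ≡ M (mod 10)] column 1 reads Z+S+carry(0)=M with Z=7, S=8; with digits 1,7,8 already taken and all letters distinct, the only value for M is 5 ⇒ M=5.
Step 5. [col 2: C + C ≡ Z (mod 10)] from column 2 (Z=7, carry-in 1, digits 1,5,7,8 already taken and all letters distinct): C must equal 3 ⇒ C=3.
Step 6. [col 3: J + D ≡ K (mod 10)] D=2 is one option consistent with column 3 (J + D ≡ K (mod 10), carry-in 0) — take it ⇒ D=2.
Step 7. [col 3: J + D ≡ K (mod 10)] column 3 reads J+D+carry(0)=K with D=2, K=1; with digits 1,2,3,5,7,8 already taken and all letters distinct, the only value for J is 9 ⇒ J=9.
Step 8. [col 5: S + M ≡ Y (mod 10)] in column 5 we have S+M≡Y with carry-in 1; given S=8, M=5 and digits 1,2,3,5,7,8,9 already taken and all letters distinct, that pins Y to 4, so Y=4.

Answer: C=3, D=2, J=9, K=1, M=5, S=8, Y=4, Z=7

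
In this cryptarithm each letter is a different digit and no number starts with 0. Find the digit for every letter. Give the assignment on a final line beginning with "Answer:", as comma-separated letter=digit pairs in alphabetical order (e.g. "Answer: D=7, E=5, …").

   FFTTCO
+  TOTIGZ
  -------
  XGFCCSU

Step 1. [X] X is the leading digit of a 7-digit sum of two 6-digit numbers; the final carry is exactly 1. So X=1.
Step 2. [col 1: O + Z ≡ U (mod 10)] O=9 is one option consistent with column 1 (O + Z ≡ U (mod 10), carry-in 0) — take it ⇒ O=9.
Step 3. [col 1: O + Z ≡ U (mod 10)] no forcing yet in column 1 (carry-in 0); U=3 is free and consistent — try it ⇒ U=3.
Step 4. [col 1: O + Z ≡ U (mod 10)] column 1 reads O+Z+carry(0)=U with O=9, U=3; with digits 1,3,9 already taken and all letters distinct, the only value for Z is 4 ⇒ Z=4.
Step 5. [col 2: C + G ≡ S (mod 10)] column 2 (C + G ≡ S (mod 10), carry-in 1) doesn't pin C yet; pick C=5 and continue, so C=5.
Step 6. [col 2: C + G ≡ S (mod 10)] G=0 is one option consistent with column 2 (C + G ≡ S (mod 10), carry-in 1) — take it. So G=0.
Step 7. [col 2: C + G ≡ S (mod 10)] column 2: given C=5, G=0, carry-in 1, and digits 0,1,3,4,5,9 already taken and all letters distinct, C+G≡S (mod 10) forces S=6. So S=6.
Step 8. [col 3: T + I ≡ C (mod 10)] T=7 is one option consistent with column 3 (T + I ≡ C (mod 10), carry-in 0) — take it ⇒ T=7.
Step 9. [col 3: T + I ≡ C (mod 10)] column 3 reads T+I+carry(0)=C with T=7, C=5; with digits 0,1,3,4,5,6,7,9 already taken and all letters distinct, the only value for I is 8. So I=8.
Step 10. [col 5: F + O ≡ F (mod 10)] column 5: given O=9, carry-in 1, and digits 0,1,3,4,5,6,7,8,9 already taken and all letters distinct, F+O≡F (mod 10) forces F=2, so F=2.

Answer: C=5, F=2, G=0, I=8, O=9, S=6, T=7, U=3, X=1, Z=4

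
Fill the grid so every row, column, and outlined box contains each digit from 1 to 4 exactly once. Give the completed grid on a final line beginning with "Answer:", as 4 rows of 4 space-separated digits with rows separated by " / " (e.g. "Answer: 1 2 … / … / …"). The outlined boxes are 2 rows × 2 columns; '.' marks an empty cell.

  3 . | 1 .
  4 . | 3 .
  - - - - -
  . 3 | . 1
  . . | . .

Step 1. [r4c2∈{1,2,4}] 4 has one home in col 2: r4c2, so r4c2=4.
Step 2. [r4c3∈{2}] r4c3 has the single candidate 2. So r4c3=2.
Step 3. [r1c2∈{2}] r1c2 is down to just 2 ⇒ r1c2=2.
Step 4. [r3c1∈{2}] r3c1 has the single candidate 2, so r3c1=2.
Step 5. [r1c4∈{4}] r1c4 is down to just 4, so r1c4=4.
Step 6. [r4c1∈{1}] nothing but 1 survives at r4c1. So r4c1=1.
Step 7. [r3c3∈{4}] r3c3's peers cover all but 4. So r3c3=4.
Step 8. [r2c2∈{1}] r2c2 has the single candidate 1. So r2c2=1.
Step 9. [r2c4∈{2}] r2c4's peers cover all but 2 ⇒ r2c4=2.
Step 10. [r4c4∈{3}] r4c4 is down to just 3 ⇒ r4c4=3.

Answer: 3 2 1 4 / 4 1 3 2 / 2 3 4 1 / 1 4 2 3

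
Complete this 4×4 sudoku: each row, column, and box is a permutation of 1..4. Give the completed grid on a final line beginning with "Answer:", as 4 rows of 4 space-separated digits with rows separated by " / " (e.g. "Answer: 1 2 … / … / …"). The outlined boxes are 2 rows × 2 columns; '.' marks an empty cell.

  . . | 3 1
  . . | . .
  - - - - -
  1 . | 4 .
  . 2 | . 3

Step 1. [r2c1∈{2,3,4}] r2c1 is the only open cell in col 1 admitting 3, so r2c1=3.
Step 2. [r1c2∈{4}] r1c2 is down to just 4, so r1c2=4.
Step 3. [r2c3∈{2}] nothing but 2 survives at r2c3. So r2c3=2.
Step 4. [r1c1∈{2}] r1c1 is down to just 2, so r1c1=2.
Step 5. [r3c4∈{2}] r3c4 is down to just 2, so r3c4=2.
Step 6. [r2c2∈{1}] nothing but 1 survives at r2c2. So r2c2=1.
Step 7. [r4c1∈{4}] r4c1's peers cover all but 4, so r4c1=4.
Step 8. [r2c4∈{4}] only 4 remains possible at r2c4, so r2c4=4.
Step 9. [r4c3∈{1}] r4c3 has the single candidate 1, so r4c3=1.
Step 10. [r3c2∈{3}] only 3 remains possible at r3c2. So r3c2=3.

Answer: 2 4 3 1 / 3 1 2 4 / 1 3 4 2 / 4 2 1 3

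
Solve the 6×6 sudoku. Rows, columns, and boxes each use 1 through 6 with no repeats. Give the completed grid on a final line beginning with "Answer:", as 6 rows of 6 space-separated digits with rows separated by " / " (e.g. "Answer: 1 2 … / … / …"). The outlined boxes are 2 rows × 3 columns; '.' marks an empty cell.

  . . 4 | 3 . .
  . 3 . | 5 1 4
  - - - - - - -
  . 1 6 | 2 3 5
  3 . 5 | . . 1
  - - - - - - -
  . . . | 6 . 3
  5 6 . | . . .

Step 1. [r2c3∈{2}] r2c3 has the single candidate 2, so r2c3=2.
Step 2. [r5c1∈{1,2,4}] col 1 places 2 nowhere but r5c1, so r5c1=2.
Step 3. [r4c4∈{4}] only 4 remains possible at r4c4, so r4c4=4.
Step 4. [r1c6∈{2,6}] across col 6, 6 lands solely at r1c6, so r1c6=6.
Step 5. [r6c5∈{2,4}] row 6 places 4 nowhere but r6c5, so r6c5=4.
Step 6. [r5c3∈{1}] r5c3 has the single candidate 1. So r5c3=1.
Step 7. [r1c1∈{1}] r1c1's peers cover all but 1. So r1c1=1.
Step 8. [r5c5∈{5}] r5c5 has the single candidate 5 ⇒ r5c5=5.
Step 9. [r1c5∈{2}] nothing but 2 survives at r1c5. So r1c5=2.
Step 10. [r3c1∈{4}] only 4 remains possible at r3c1. So r3c1=4.
Step 11. [r5c2∈{4}] nothing but 4 survives at r5c2. So r5c2=4.
Step 12. [r6c4∈{1}] r6c4 is down to just 1, so r6c4=1.
Step 13. [r1c2∈{5}] only 5 remains possible at r1c2 ⇒ r1c2=5.
Step 14. [r6c3∈{3}] only 3 remains possible at r6c3 ⇒ r6c3=3.
Step 15. [r4c5∈{6}] nothing but 6 survives at r4c5 ⇒ r4c5=6.
Step 16. [r2c1∈{6}] r2c1 is down to just 6 ⇒ r2c1=6.
Step 17. [r6c6∈{2}] nothing but 2 survives at r6c6, so r6c6=2.
Step 18. [r4c2∈{2}] r4c2 has the single candidate 2. So r4c2=2.

Answer: 1 5 4 3 2 6 / 6 3 2 5 1 4 / 4 1 6 2 3 5 / 3 2 5 4 6 1 / 2 4 1 6 5 3 / 5 6 3 1 4 2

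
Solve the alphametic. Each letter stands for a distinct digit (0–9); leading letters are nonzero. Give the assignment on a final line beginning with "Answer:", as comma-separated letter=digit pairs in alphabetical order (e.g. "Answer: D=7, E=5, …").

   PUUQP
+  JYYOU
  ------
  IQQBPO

Step 1. [col 1: P + U ≡ O (mod 10)] several values work for O in column 1 (P + U ≡ O (mod 10), carry-in 0); try O=2 ⇒ O=2.
Step 2. [col 1: P + U ≡ O (mod 10)] several values work for P in column 1 (P + U ≡ O (mod 10), carry-in 0); try P=7. So P=7.
Step 3. [I] the sum has 6 digits but both addends have 5; that extra leading digit I is the final carry, namely 1 ⇒ I=1.
Step 4. [col 1: P + U ≡ O (mod 10)] column 1: given P=7, O=2, carry-in 0, and digits 1,2,7 already taken and all letters distinct, P+U≡O (mod 10) forces U=5. So U=5.
Step 5. [col 2: Q + O ≡ P (mod 10)] in column 2 we have Q+O≡P with carry-in 1; given O=2, P=7 and digits 1,2,5,7 already taken and all letters distinct, that pins Q to 4 ⇒ Q=4.
Step 6. [col 3: U + Y ≡ B (mod 10)] no forcing yet in column 3 (carry-in 0); B=3 is free and consistent — try it, so B=3.
Step 7. [col 3: U + Y ≡ B (mod 10)] from column 3 (U=5, B=3, carry-in 0, digits 1,2,3,4,5,7 already taken and all letters distinct): Y must equal 8. So Y=8.
Step 8. [col 5: P + J ≡ Q (mod 10)] from column 5 (P=7, Q=4, carry-in 1, digits 1,2,3,4,5,7,8 already taken and all letters distinct): J must equal 6. So J=6.

Answer: B=3, I=1, J=6, O=2, P=7, Q=4, U=5, Y=8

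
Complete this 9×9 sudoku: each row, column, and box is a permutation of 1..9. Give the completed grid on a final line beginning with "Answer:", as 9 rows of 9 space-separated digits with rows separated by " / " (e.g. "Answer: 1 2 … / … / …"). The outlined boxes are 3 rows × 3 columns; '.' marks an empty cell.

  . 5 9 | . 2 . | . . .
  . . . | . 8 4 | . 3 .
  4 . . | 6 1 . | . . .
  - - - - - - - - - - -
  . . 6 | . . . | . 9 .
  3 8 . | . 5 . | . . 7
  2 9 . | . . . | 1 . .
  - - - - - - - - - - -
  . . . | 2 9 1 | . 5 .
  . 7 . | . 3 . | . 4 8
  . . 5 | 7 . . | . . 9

Step 1. [r6c9∈{3,4,5,6}] row 6 places 5 nowhere but r6c9, so r6c9=5.
Step 2. [r3c9∈{2}] r3c9's peers cover all but 2 ⇒ r3c9=2.
Step 3. [r7c7∈{3,6,7}] across row 7, 7 lands solely at r7c7. So r7c7=7.
Step 4. [r9c8∈{1,2,6}] r9c8 is the only open cell in box 9 admitting 1. So r9c8=1.
Step 5. [r9c6∈{6,8}] across box 8, 8 lands solely at r9c6 ⇒ r9c6=8.
Step 6. [r9c1∈{6}] r9c1's peers cover all but 6. So r9c1=6.
Step 7. [r6c5∈{4,6,7}] 6 has one home in col 5: r6c5. So r6c5=6.
Step 8. [r5c8∈{2,6}] in col 8, 2 fits only at r5c8, so r5c8=2.
Step 9. [r1c8∈{6,7,8}] 6 has one home in col 8: r1c8, so r1c8=6.
Step 10. [r1c4∈{3}] only 3 remains possible at r1c4. So r1c4=3.
Step 11. [r4c5∈{4,7}] r4c5 is the only open cell in col 5 admitting 7. So r4c5=7.
Step 12. [r2c9∈{1}] r2c9 has the single candidate 1, so r2c9=1.
Step 13. [r1c1∈{1,7,8}] across row 1, 1 lands solely at r1c1. So r1c1=1.
Step 14. [r3c3∈{3,7,8}] 8 has one home in box 1: r3c3 ⇒ r3c3=8.
Step 15. [r7c3∈{3,4}] in col 3, 3 fits only at r7c3. So r7c3=3.
Step 16. [r4c2∈{1,4}] r4c2 is the only open cell in col 2 admitting 1 ⇒ r4c2=1.
Step 17. [r4c9∈{3,4}] 3 has one home in col 9: r4c9, so r4c9=3.
Step 18. [r5c3∈{4}] only 4 remains possible at r5c3, so r5c3=4.
Step 19. [r4c7∈{4,8}] in box 6, 4 fits only at r4c7, so r4c7=4.
Step 20. [r5c6∈{9}] r5c6 has the single candidate 9 ⇒ r5c6=9.
Step 21. [r8c6∈{5,6}] 6 has one home in col 6: r8c6. So r8c6=6.
Step 22. [r3c6∈{5,7}] across col 6, 5 lands solely at r3c6, so r3c6=5.
Step 23. [r8c7∈{2}] r8c7's peers cover all but 2 ⇒ r8c7=2.
Step 24. [r9c2∈{2,4}] in row 9, 2 fits only at r9c2 ⇒ r9c2=2.
Step 25. [r6c8∈{8}] nothing but 8 survives at r6c8. So r6c8=8.
Step 26. [r3c7∈{9}] r3c7's peers cover all but 9, so r3c7=9.
Step 27. [r2c1∈{7}] r2c1's peers cover all but 7 ⇒ r2c1=7.
Step 28. [r7c2∈{4}] nothing but 4 survives at r7c2. So r7c2=4.
Step 29. [r3c2∈{3}] only 3 remains possible at r3c2 ⇒ r3c2=3.
Step 30. [r3c8∈{7}] nothing but 7 survives at r3c8. So r3c8=7.
Step 31. [r8c3∈{1}] r8c3 has the single candidate 1, so r8c3=1.
Step 32. [r5c7∈{6}] r5c7 has the single candidate 6 ⇒ r5c7=6.
Step 33. [r9c7∈{3}] nothing but 3 survives at r9c7. So r9c7=3.
Step 34. [r4c1∈{5}] only 5 remains possible at r4c1 ⇒ r4c1=5.
Step 35. [r5c4∈{1}] r5c4's peers cover all but 1 ⇒ r5c4=1.
Step 36. [r6c4∈{4}] nothing but 4 survives at r6c4 ⇒ r6c4=4.
Step 37. [r2c7∈{5}] r2c7 has the single candidate 5 ⇒ r2c7=5.
Step 38. [r2c2∈{6}] r2c2 has the single candidate 6. So r2c2=6.
Step 39. [r1c9∈{4}] r1c9 is down to just 4. So r1c9=4.
Step 40. [r4c4∈{8}] r4c4's peers cover all but 8. So r4c4=8.
Step 41. [r6c3∈{7}] only 7 remains possible at r6c3. So r6c3=7.
Step 42. [r4c6∈{2}] r4c6's peers cover all but 2, so r4c6=2.
Step 43. [r9c5∈{4}] r9c5 has the single candidate 4, so r9c5=4.
Step 44. [r2c4∈{9}] r2c4 has the single candidate 9. So r2c4=9.
Step 45. [r2c3∈{2}] nothing but 2 survives at r2c3 ⇒ r2c3=2.
Step 46. [r6c6∈{3}] r6c6 is down to just 3 ⇒ r6c6=3.
Step 47. [r8c4∈{5}] nothing but 5 survives at r8c4, so r8c4=5.
Step 48. [r1c6∈{7}] nothing but 7 survives at r1c6, so r1c6=7.
Step 49. [r7c9∈{6}] nothing but 6 survives at r7c9. So r7c9=6.
Step 50. [r1c7∈{8}] nothing but 8 survives at r1c7, so r1c7=8.
Step 51. [r7c1∈{8}] r7c1 has the single candidate 8, so r7c1=8.
Step 52. [r8c1∈{9}] r8c1 is down to just 9 ⇒ r8c1=9.

Answer: 1 5 9 3 2 7 8 6 4 / 7 6 2 9 8 4 5 3 1 / 4 3 8 6 1 5 9 7 2 / 5 1 6 8 7 2 4 9 3 / 3 8 4 1 5 9 6 2 7 / 2 9 7 4 6 3 1 8 5 / 8 4 3 2 9 1 7 5 6 / 9 7 1 5 3 6 2 4 8 / 6 2 5 7 4 8 3 1 9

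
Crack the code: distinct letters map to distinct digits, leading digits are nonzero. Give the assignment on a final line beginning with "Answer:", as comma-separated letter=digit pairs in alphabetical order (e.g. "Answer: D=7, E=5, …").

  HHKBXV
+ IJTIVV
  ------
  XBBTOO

Step 1. [col 1: V + V ≡ O (mod 10)] no forcing yet in column 1 (carry-in 0); V=8 is free and consistent — try it ⇒ V=8.
Step 2. [col 1: V + V ≡ O (mod 10)] in column 1 we have V+V≡O with carry-in 0; given V=8 and digits 8 already taken and all letters distinct, that pins O to 6, so O=6.
Step 3. [col 2: X + V ≡ O (mod 10)] from column 2 (V=8, O=6, carry-in 1, digits 6,8 already taken and all letters distinct): X must equal 7, so X=7.
Step 4. [col 3: B + I ≡ T (mod 10)] column 3 (B + I ≡ T (mod 10), carry-in 1) doesn't pin T yet; pick T=9 and continue, so T=9.
Step 5. [col 3: B + I ≡ T (mod 10)] no forcing yet in column 3 (carry-in 1); B=3 is free and consistent — try it, so B=3.
Step 6. [col 3: B + I ≡ T (mod 10)] from column 3 (B=3, T=9, carry-in 1, digits 3,6,7,8,9 already taken and all letters distinct): I must equal 5. So I=5.
Step 7. [col 4: K + T ≡ B (mod 10)] column 4: given T=9, B=3, carry-in 0, and digits 3,5,6,7,8,9 already taken and all letters distinct, K+T≡B (mod 10) forces K=4. So K=4.
Step 8. [col 5: H + J ≡ B (mod 10)] H=2 is one option consistent with column 5 (H + J ≡ B (mod 10), carry-in 1) — take it ⇒ H=2.
Step 9. [col 5: H + J ≡ B (mod 10)] column 5 reads H+J+carry(1)=B with H=2, B=3; with digits 2,3,4,5,6,7,8,9 already taken and all letters distinct, the only value for J is 0 ⇒ J=0.

Answer: B=3, H=2, I=5, J=0, K=4, O=6, T=9, V=8, X=7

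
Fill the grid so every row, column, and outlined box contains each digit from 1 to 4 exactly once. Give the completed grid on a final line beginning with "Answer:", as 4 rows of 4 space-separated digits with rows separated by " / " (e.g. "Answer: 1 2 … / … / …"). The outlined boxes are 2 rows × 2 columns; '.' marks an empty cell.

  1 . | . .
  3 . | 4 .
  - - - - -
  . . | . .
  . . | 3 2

Step 1. [r4c1∈{4}] r4c1 is down to just 4 ⇒ r4c1=4.
Step 2. [r3c3∈{1}] only 1 remains possible at r3c3. So r3c3=1.
Step 3. [r2c2∈{2}] r2c2 has the single candidate 2, so r2c2=2.
Step 4. [r1c3∈{2}] r1c3's peers cover all but 2. So r1c3=2.
Step 5. [r1c4∈{3}] r1c4 has the single candidate 3, so r1c4=3.
Step 6. [r1c2∈{4}] r1c2 has the single candidate 4, so r1c2=4.
Step 7. [r3c1∈{2}] r3c1 has the single candidate 2. So r3c1=2.
Step 8. [r3c2∈{3}] only 3 remains possible at r3c2. So r3c2=3.
Step 9. [r3c4∈{4}] r3c4 has the single candidate 4 ⇒ r3c4=4.
Step 10. [r2c4∈{1}] r2c4 has the single candidate 1, so r2c4=1.
Step 11. [r4c2∈{1}] nothing but 1 survives at r4c2. So r4c2=1.

Answer: 1 4 2 3 / 3 2 4 1 / 2 3 1 4 / 4 1 3 2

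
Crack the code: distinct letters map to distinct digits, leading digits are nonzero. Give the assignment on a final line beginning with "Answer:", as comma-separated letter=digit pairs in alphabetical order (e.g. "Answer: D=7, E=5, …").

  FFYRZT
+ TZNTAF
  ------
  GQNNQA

Step 1. [col 1: T + F ≡ A (mod 10)] several values work for A in column 1 (T + F ≡ A (mod 10), carry-in 0); try A=5. So A=5.
Step 2. [col 1: T + F ≡ A (mod 10)] F=4 is one option consistent with column 1 (T + F ≡ A (mod 10), carry-in 0) — take it ⇒ F=4.
Step 3. [col 1: T + F ≡ A (mod 10)] column 1: given F=4, A=5, carry-in 0, and digits 4,5 already taken and all letters distinct, T+F≡A (mod 10) forces T=1. So T=1.
Step 4. [col 2: Z + A ≡ Q (mod 10)] no forcing yet in column 2 (carry-in 0); Q=2 is free and consistent — try it, so Q=2.
Step 5. [col 2: Z + A ≡ Q (mod 10)] column 2 reads Z+A+carry(0)=Q with A=5, Q=2; with digits 1,2,4,5 already taken and all letters distinct, the only value for Z is 7. So Z=7.
Step 6. [col 3: R + T ≡ N (mod 10)] several values work for N in column 3 (R + T ≡ N (mod 10), carry-in 1); try N=0. So N=0.
Step 7. [col 3: R + T ≡ N (mod 10)] column 3: given T=1, N=0, carry-in 1, and digits 0,1,2,4,5,7 already taken and all letters distinct, R+T≡N (mod 10) forces R=8, so R=8.
Step 8. [col 4: Y + N ≡ N (mod 10)] column 4 reads Y+N+carry(1)=N with N=0; with digits 0,1,2,4,5,7,8 already taken and all letters distinct, the only value for Y is 9, so Y=9.
Step 9. [col 6: F + T ≡ G (mod 10)] column 6 reads F+T+carry(1)=G with F=4, T=1; with digits 0,1,2,4,5,7,8,9 already taken and all letters distinct, the only value for G is 6 ⇒ G=6.

Answer: A=5, F=4, G=6, N=0, Q=2, R=8, T=1, Y=9, Z=7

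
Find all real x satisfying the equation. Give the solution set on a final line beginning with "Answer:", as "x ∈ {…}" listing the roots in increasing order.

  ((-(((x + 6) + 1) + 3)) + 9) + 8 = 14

Step 1. [((-(((x + 6) + 1) + 3)) + 9) + 8 = 14] subtract 8: x sits inside (… + 8), so sub: (-(((x + 6) + 1) + 3)) + 9 = 6.
Step 2. [(-(((x + 6) + 1) + 3)) + 9 = 6] 9 comes off first (subtract 9). So sub: -(((x + 6) + 1) + 3) = -3.
Step 3. [-(((x + 6) + 1) + 3) = -3] leading − — multiply by −1, so neg: ((x + 6) + 1) + 3 = 3.
Step 4. [((x + 6) + 1) + 3 = 3] 3 comes off first (subtract 3). So sub: (x + 6) + 1 = 0.
Step 5. [(x + 6) + 1 = 0] subtract 1: x sits inside (… + 1), so sub: x + 6 = -1.
Step 6. [x + 6 = -1] subtract 6: x sits inside (… + 6) ⇒ sub: x = -7.

Answer: x ∈ {-7}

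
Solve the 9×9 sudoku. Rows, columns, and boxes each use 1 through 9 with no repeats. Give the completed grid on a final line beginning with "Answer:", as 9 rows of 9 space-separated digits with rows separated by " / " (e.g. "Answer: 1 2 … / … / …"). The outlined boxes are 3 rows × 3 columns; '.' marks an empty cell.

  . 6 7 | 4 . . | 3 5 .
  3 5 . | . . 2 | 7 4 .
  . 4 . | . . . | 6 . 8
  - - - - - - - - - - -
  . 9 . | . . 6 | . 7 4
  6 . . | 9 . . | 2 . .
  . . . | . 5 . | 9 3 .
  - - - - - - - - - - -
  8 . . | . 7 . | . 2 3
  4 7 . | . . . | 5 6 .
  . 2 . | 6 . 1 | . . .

Step 1. [r2c3∈{1,8,9}] r2c3 is the only open cell in box 1 admitting 8, so r2c3=8.
Step 2. [r2c4∈{1}] r2c4 has the single candidate 1, so r2c4=1.
Step 3. [r5c6∈{3,4,7,8}] 7 has one home in row 5: r5c6 ⇒ r5c6=7.
Step 4. [r7c2∈{1}] only 1 remains possible at r7c2. So r7c2=1.
Step 5. [r4c7∈{1,8}] across col 7, 1 lands solely at r4c7. So r4c7=1.
Step 6. [r2c9∈{9}] r2c9 has the single candidate 9, so r2c9=9.
Step 7. [r5c5∈{1,3,4,8}] in col 5, 1 fits only at r5c5, so r5c5=1.
Step 8. [r9c5∈{3,4,8,9}] r9c5 is the only open cell in col 5 admitting 4, so r9c5=4.
Step 9. [r9c3∈{3,5,9}] r9c3 is the only open cell in row 9 admitting 3, so r9c3=3.
Step 10. [r8c3∈{9}] only 9 remains possible at r8c3, so r8c3=9.
Step 11. [r7c4∈{5}] only 5 remains possible at r7c4. So r7c4=5.
Step 12. [r3c8∈{1}] only 1 remains possible at r3c8, so r3c8=1.
Step 13. [r3c3∈{2}] only 2 remains possible at r3c3 ⇒ r3c3=2.
Step 14. [r6c2∈{8}] nothing but 8 survives at r6c2, so r6c2=8.
Step 15. [r6c4∈{2}] r6c4 has the single candidate 2, so r6c4=2.
Step 16. [r3c1∈{9}] nothing but 9 survives at r3c1 ⇒ r3c1=9.
Step 17. [r3c5∈{3}] r3c5 has the single candidate 3. So r3c5=3.
Step 18. [r4c5∈{8}] nothing but 8 survives at r4c5. So r4c5=8.
Step 19. [r5c3∈{4,5}] row 5 places 4 nowhere but r5c3 ⇒ r5c3=4.
Step 20. [r8c6∈{3,8}] col 6 places 3 nowhere but r8c6. So r8c6=3.
Step 21. [r7c6∈{9}] r7c6 is down to just 9 ⇒ r7c6=9.
Step 22. [r4c1∈{2,5}] across row 4, 2 lands solely at r4c1 ⇒ r4c1=2.
Step 23. [r6c3∈{1}] r6c3's peers cover all but 1 ⇒ r6c3=1.
Step 24. [r9c7∈{8}] r9c7 is down to just 8 ⇒ r9c7=8.
Step 25. [r1c6∈{8}] r1c6 has the single candidate 8. So r1c6=8.
Step 26. [r5c2∈{3}] only 3 remains possible at r5c2 ⇒ r5c2=3.
Step 27. [r6c1∈{7}] r6c1 has the single candidate 7, so r6c1=7.
Step 28. [r3c4∈{7}] nothing but 7 survives at r3c4, so r3c4=7.
Step 29. [r6c9∈{6}] only 6 remains possible at r6c9. So r6c9=6.
Step 30. [r1c5∈{9}] only 9 remains possible at r1c5 ⇒ r1c5=9.
Step 31. [r7c3∈{6}] r7c3 is down to just 6. So r7c3=6.
Step 32. [r1c9∈{2}] r1c9's peers cover all but 2 ⇒ r1c9=2.
Step 33. [r9c1∈{5}] only 5 remains possible at r9c1. So r9c1=5.
Step 34. [r1c1∈{1}] nothing but 1 survives at r1c1 ⇒ r1c1=1.
Step 35. [r6c6∈{4}] only 4 remains possible at r6c6, so r6c6=4.
Step 36. [r7c7∈{4}] only 4 remains possible at r7c7. So r7c7=4.
Step 37. [r5c8∈{8}] r5c8 is down to just 8, so r5c8=8.
Step 38. [r8c4∈{8}] nothing but 8 survives at r8c4, so r8c4=8.
Step 39. [r8c9∈{1}] only 1 remains possible at r8c9. So r8c9=1.
Step 40. [r4c3∈{5}] nothing but 5 survives at r4c3. So r4c3=5.
Step 41. [r8c5∈{2}] only 2 remains possible at r8c5. So r8c5=2.
Step 42. [r5c9∈{5}] r5c9's peers cover all but 5 ⇒ r5c9=5.
Step 43. [r9c9∈{7}] only 7 remains possible at r9c9 ⇒ r9c9=7.
Step 44. [r9c8∈{9}] r9c8 is down to just 9, so r9c8=9.
Step 45. [r2c5∈{6}] r2c5 is down to just 6, so r2c5=6.
Step 46. [r4c4∈{3}] r4c4's peers cover all but 3 ⇒ r4c4=3.
Step 47. [r3c6∈{5}] only 5 remains possible at r3c6. So r3c6=5.

Answer: 1 6 7 4 9 8 3 5 2 / 3 5 8 1 6 2 7 4 9 / 9 4 2 7 3 5 6 1 8 / 2 9 5 3 8 6 1 7 4 / 6 3 4 9 1 7 2 8 5 / 7 8 1 2 5 4 9 3 6 / 8 1 6 5 7 9 4 2 3 / 4 7 9 8 2 3 5 6 1 / 5 2 3 6 4 1 8 9 7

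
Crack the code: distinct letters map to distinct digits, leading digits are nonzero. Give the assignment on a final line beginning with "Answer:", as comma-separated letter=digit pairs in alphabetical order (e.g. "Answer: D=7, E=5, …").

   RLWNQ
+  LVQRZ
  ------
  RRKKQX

Step 1. [col 1: Q + Z ≡ X (mod 10)] Q=4 is one option consistent with column 1 (Q + Z ≡ X (mod 10), carry-in 0) — take it ⇒ Q=4.
Step 2. [col 1: Q + Z ≡ X (mod 10)] several values work for X in column 1 (Q + Z ≡ X (mod 10), carry-in 0); try X=0. So X=0.
Step 3. [col 1: Q + Z ≡ X (mod 10)] from column 1 (Q=4, X=0, carry-in 0, digits 0,4 already taken and all letters distinct): Z must equal 6. So Z=6.
Step 4. [col 2: N + R ≡ Q (mod 10)] several values work for R in column 2 (N + R ≡ Q (mod 10), carry-in 1); try R=1 ⇒ R=1.
Step 5. [col 2: N + R ≡ Q (mod 10)] in column 2 we have N+R≡Q with carry-in 1; given R=1, Q=4 and digits 0,1,4,6 already taken and all letters distinct, that pins N to 2. So N=2.
Step 6. [col 3: W + Q ≡ K (mod 10)] no forcing yet in column 3 (carry-in 0); W=3 is free and consistent — try it ⇒ W=3.
Step 7. [col 3: W + Q ≡ K (mod 10)] column 3 reads W+Q+carry(0)=K with W=3, Q=4; with digits 0,1,2,3,4,6 already taken and all letters distinct, the only value for K is 7 ⇒ K=7.
Step 8. [col 4: L + V ≡ K (mod 10)] no forcing yet in column 4 (carry-in 0); L=9 is free and consistent — try it, so L=9.
Step 9. [col 4: L + V ≡ K (mod 10)] column 4 reads L+V+carry(0)=K with L=9, K=7; with digits 0,1,2,3,4,6,7,9 already taken and all letters distinct, the only value for V is 8 ⇒ V=8.

Answer: K=7, L=9, N=2, Q=4, R=1, V=8, W=3, X=0, Z=6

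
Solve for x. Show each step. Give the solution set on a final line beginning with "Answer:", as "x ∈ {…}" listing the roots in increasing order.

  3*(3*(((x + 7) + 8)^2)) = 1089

Step 1. [3*(3*(((x + 7) + 8)^2)) = 1089] 3 out front; divide by 3. So div: 3*(((x + 7) + 8)^2) = 363.
Step 2. [3*(((x + 7) + 8)^2) = 363] LHS = 3·(…); ÷3 both sides. So div: ((x + 7) + 8)^2 = 121.
Step 3. [((x + 7) + 8)^2 = 121] LHS squared, RHS 121 ≥ 0: apply √ (±) ⇒ sqrt: (x + 7) + 8 = 11 or -11.
Step 4. [(x + 7) + 8 = 11 or -11] subtract 8: x sits inside (… + 8), so sub: x + 7 = 3 or -19.
Step 5. [x + 7 = 3 or -19] 7 comes off first (subtract 7) ⇒ sub: x = -4 or -26.

Answer: x ∈ {-26, -4}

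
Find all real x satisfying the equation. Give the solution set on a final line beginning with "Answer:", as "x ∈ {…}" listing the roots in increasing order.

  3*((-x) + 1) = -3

Step 1. [3*((-x) + 1) = -3] leading coefficient 3: divide by 3 ⇒ div: (-x) + 1 = -1.
Step 2. [(-x) + 1 = -1] 1 comes off first (subtract 1) ⇒ sub: -x = -2.
Step 3. [-x = -2] flip signs both sides. So neg: x = 2.

Answer: x ∈ {2}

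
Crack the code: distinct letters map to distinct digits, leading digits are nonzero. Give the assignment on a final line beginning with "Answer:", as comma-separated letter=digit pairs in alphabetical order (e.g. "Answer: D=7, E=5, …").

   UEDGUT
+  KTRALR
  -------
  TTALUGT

Step 1. [col 1: T + R ≡ T (mod 10)] column 1 reads T+R+carry(0)=T with nothing yet; with all letters distinct, none taken yet, the only value for R is 0. So R=0.
Step 2. [col 1: T + R ≡ T (mod 10)] T=1 is one option consistent with column 1 (T + R ≡ T (mod 10), carry-in 0) — take it. So T=1.
Step 3. [col 2: U + L ≡ G (mod 10)] no forcing yet in column 2 (carry-in 0); L=6 is free and consistent — try it. So L=6.
Step 4. [col 2: U + L ≡ G (mod 10)] column 2 (U + L ≡ G (mod 10), carry-in 0) doesn't pin U yet; pick U=2 and continue, so U=2.
Step 5. [col 2: U + L ≡ G (mod 10)] in column 2 we have U+L≡G with carry-in 0; given U=2, L=6 and digits 0,1,2,6 already taken and all letters distinct, that pins G to 8, so G=8.
Step 6. [col 3: G + A ≡ U (mod 10)] from column 3 (G=8, U=2, carry-in 0, digits 0,1,2,6,8 already taken and all letters distinct): A must equal 4 ⇒ A=4.
Step 7. [col 4: D + R ≡ L (mod 10)] in column 4 we have D+R≡L with carry-in 1; given R=0, L=6 and digits 0,1,2,4,6,8 already taken and all letters distinct, that pins D to 5 ⇒ D=5.
Step 8. [col 5: E + T ≡ A (mod 10)] in column 5 we have E+T≡A with carry-in 0; given T=1, A=4 and digits 0,1,2,4,5,6,8 already taken and all letters distinct, that pins E to 3 ⇒ E=3.
Step 9. [col 6: U + K ≡ T (mod 10)] in column 6 we have U+K≡T with carry-in 0; given U=2, T=1 and digits 0,1,2,3,4,5,6,8 already taken and all letters distinct, that pins K to 9 ⇒ K=9.

Answer: A=4, D=5, E=3, G=8, K=9, L=6, R=0, T=1, U=2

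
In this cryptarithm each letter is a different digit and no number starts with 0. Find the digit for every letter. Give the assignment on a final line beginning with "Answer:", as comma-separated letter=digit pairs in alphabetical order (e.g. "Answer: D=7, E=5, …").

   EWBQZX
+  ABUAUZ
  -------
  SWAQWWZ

Step 1. [col 1: X + Z ≡ Z (mod 10)] column 1: given nothing yet, carry-in 0, and all letters distinct, none taken yet, X+Z≡Z (mod 10) forces X=0. So X=0.
Step 2. [S] the sum has 7 digits but both addends have 6; that extra leading digit S is the final carry, namely 1. So S=1.
Step 3. [col 1: X + Z ≡ Z (mod 10)] several values work for Z in column 1 (X + Z ≡ Z (mod 10), carry-in 0); try Z=9 ⇒ Z=9.
Step 4. [col 2: Z + U ≡ W (mod 10)] several values work for U in column 2 (Z + U ≡ W (mod 10), carry-in 0); try U=4. So U=4.
Step 5. [col 2: Z + U ≡ W (mod 10)] in column 2 we have Z+U≡W with carry-in 0; given Z=9, U=4 and digits 0,1,4,9 already taken and all letters distinct, that pins W to 3. So W=3.
Step 6. [col 3: Q + A ≡ W (mod 10)] no forcing yet in column 3 (carry-in 1); Q=7 is free and consistent — try it, so Q=7.
Step 7. [col 3: Q + A ≡ W (mod 10)] column 3: given Q=7, W=3, carry-in 1, and digits 0,1,3,4,7,9 already taken and all letters distinct, Q+A≡W (mod 10) forces A=5. So A=5.
Step 8. [col 4: B + U ≡ Q (mod 10)] in column 4 we have B+U≡Q with carry-in 1; given U=4, Q=7 and digits 0,1,3,4,5,7,9 already taken and all letters distinct, that pins B to 2 ⇒ B=2.
Step 9. [col 6: E + A ≡ W (mod 10)] from column 6 (A=5, W=3, carry-in 0, digits 0,1,2,3,4,5,7,9 already taken and all letters distinct): E must equal 8 ⇒ E=8.

Answer: A=5, B=2, E=8, Q=7, S=1, U=4, W=3, X=0, Z=9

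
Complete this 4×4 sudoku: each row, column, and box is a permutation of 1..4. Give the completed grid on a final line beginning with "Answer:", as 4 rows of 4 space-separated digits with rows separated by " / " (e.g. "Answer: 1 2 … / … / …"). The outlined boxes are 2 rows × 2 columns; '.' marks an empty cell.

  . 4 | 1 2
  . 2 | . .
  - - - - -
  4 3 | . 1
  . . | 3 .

Step 1. [r2c4∈{3,4}] in col 4, 3 fits only at r2c4, so r2c4=3.
Step 2. [r4c1∈{1,2}] row 4 places 2 nowhere but r4c1 ⇒ r4c1=2.
Step 3. [r4c4∈{4}] only 4 remains possible at r4c4. So r4c4=4.
Step 4. [r2c3∈{4}] r2c3 is down to just 4. So r2c3=4.
Step 5. [r1c1∈{3}] nothing but 3 survives at r1c1, so r1c1=3.
Step 6. [r3c3∈{2}] r3c3 has the single candidate 2. So r3c3=2.
Step 7. [r2c1∈{1}] r2c1's peers cover all but 1, so r2c1=1.
Step 8. [r4c2∈{1}] r4c2 has the single candidate 1 ⇒ r4c2=1.

Answer: 3 4 1 2 / 1 2 4 3 / 4 3 2 1 / 2 1 3 4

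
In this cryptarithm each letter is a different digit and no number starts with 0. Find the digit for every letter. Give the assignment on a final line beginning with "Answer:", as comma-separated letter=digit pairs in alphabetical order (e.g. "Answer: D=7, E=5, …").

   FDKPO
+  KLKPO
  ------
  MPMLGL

Step 1. [M] M is the leading digit of a 6-digit sum of two 5-digit numbers; the final carry is exactly 1. So M=1.
Step 2. [col 1: O + O ≡ L (mod 10)] no forcing yet in column 1 (carry-in 0); L=8 is free and consistent — try it. So L=8.
Step 3. [col 1: O + O ≡ L (mod 10)] column 1 (O + O ≡ L (mod 10), carry-in 0) doesn't pin O yet; pick O=9 and continue ⇒ O=9.
Step 4. [col 2: P + P ≡ G (mod 10)] several values work for P in column 2 (P + P ≡ G (mod 10), carry-in 1); try P=2, so P=2.
Step 5. [col 2: P + P ≡ G (mod 10)] column 2 reads P+P+carry(1)=G with P=2; with digits 1,2,8,9 already taken and all letters distinct, the only value for G is 5, so G=5.
Step 6. [col 3: K + K ≡ L (mod 10)] in column 3 we have K+K≡L with carry-in 0; given L=8 and digits 1,2,5,8,9 already taken and all letters distinct, that pins K to 4. So K=4.
Step 7. [col 4: D + L ≡ M (mod 10)] from column 4 (L=8, M=1, carry-in 0, digits 1,2,4,5,8,9 already taken and all letters distinct): D must equal 3. So D=3.
Step 8. [col 5: F + K ≡ P (mod 10)] from column 5 (K=4, P=2, carry-in 1, digits 1,2,3,4,5,8,9 already taken and all letters distinct): F must equal 7, so F=7.

Answer: D=3, F=7, G=5, K=4, L=8, M=1, O=9, P=2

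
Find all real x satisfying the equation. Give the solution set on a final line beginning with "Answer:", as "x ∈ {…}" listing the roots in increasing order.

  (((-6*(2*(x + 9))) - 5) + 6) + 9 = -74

Step 1. [(((-6*(2*(x + 9))) - 5) + 6) + 9 = -74] peel the +9: subtract 9 from each side ⇒ sub: ((-6*(2*(x + 9))) - 5) + 6 = -83.
Step 2. [((-6*(2*(x + 9))) - 5) + 6 = -83] 6 comes off first (subtract 6), so sub: (-6*(2*(x + 9))) - 5 = -89.
Step 3. [(-6*(2*(x + 9))) - 5 = -89] add 5: x sits inside (… - 5), so sub: -6*(2*(x + 9)) = -84.
Step 4. [-6*(2*(x + 9)) = -84] leading coefficient -6: divide by -6, so div: 2*(x + 9) = 14.
Step 5. [2*(x + 9) = 14] 2 out front; divide by 2 ⇒ div: x + 9 = 7.
Step 6. [x + 9 = 7] +9 is outermost — subtract 9 both sides. So sub: x = -2.

Answer: x ∈ {-2}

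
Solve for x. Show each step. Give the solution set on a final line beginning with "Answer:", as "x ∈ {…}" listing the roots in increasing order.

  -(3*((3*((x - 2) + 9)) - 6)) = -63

Step 1. [-(3*((3*((x - 2) + 9)) - 6)) = -63] leading − — multiply by −1, so neg: 3*((3*((x - 2) + 9)) - 6) = 63.
Step 2. [3*((3*((x - 2) + 9)) - 6) = 63] 3·(inner) — divide through by 3 ⇒ div: (3*((x - 2) + 9)) - 6 = 21.
Step 3. [(3*((x - 2) + 9)) - 6 = 21] common factor 3 (LHS and 21) — divide through ⇒ factor: ((x - 2) + 9) - 2 = 7.
Step 4. [((x - 2) + 9) - 2 = 7] -2 is outermost — add 2 both sides, so sub: (x - 2) + 9 = 9.
Step 5. [(x - 2) + 9 = 9] +9 is outermost — subtract 9 both sides. So sub: x - 2 = 0.
Step 6. [x - 2 = 0] 2 comes off first (add 2). So sub: x = 2.

Answer: x ∈ {2}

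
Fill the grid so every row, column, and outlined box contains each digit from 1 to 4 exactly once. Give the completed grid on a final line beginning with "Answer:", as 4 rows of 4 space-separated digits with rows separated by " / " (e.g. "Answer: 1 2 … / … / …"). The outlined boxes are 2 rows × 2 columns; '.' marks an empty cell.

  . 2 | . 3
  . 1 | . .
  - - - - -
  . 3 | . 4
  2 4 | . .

Step 1. [r1c3∈{1,4}] r1c3 is the only open cell in row 1 admitting 1, so r1c3=1.
Step 2. [r2c3∈{2,4}] col 3 places 4 nowhere but r2c3 ⇒ r2c3=4.
Step 3. [r2c1∈{3}] r2c1's peers cover all but 3, so r2c1=3.
Step 4. [r1c1∈{4}] only 4 remains possible at r1c1, so r1c1=4.
Step 5. [r2c4∈{2}] nothing but 2 survives at r2c4, so r2c4=2.
Step 6. [r4c3∈{3}] nothing but 3 survives at r4c3 ⇒ r4c3=3.
Step 7. [r3c3∈{2}] only 2 remains possible at r3c3 ⇒ r3c3=2.
Step 8. [r3c1∈{1}] only 1 remains possible at r3c1 ⇒ r3c1=1.
Step 9. [r4c4∈{1}] r4c4 has the single candidate 1 ⇒ r4c4=1.

Answer: 4 2 1 3 / 3 1 4 2 / 1 3 2 4 / 2 4 3 1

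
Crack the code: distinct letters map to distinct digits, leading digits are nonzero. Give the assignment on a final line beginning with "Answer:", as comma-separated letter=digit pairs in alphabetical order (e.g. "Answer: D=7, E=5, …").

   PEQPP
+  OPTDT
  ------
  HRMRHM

Step 1. [col 1: P + T ≡ M (mod 10)] M=6 is one option consistent with column 1 (P + T ≡ M (mod 10), carry-in 0) — take it. So M=6.
Step 2. [H] adding two 5-digit numbers gives at most 5+1 digits, and here it does — H is that final carry and must be 1. So H=1.
Step 3. [col 1: P + T ≡ M (mod 10)] several values work for T in column 1 (P + T ≡ M (mod 10), carry-in 0); try T=4, so T=4.
Step 4. [col 1: P + T ≡ M (mod 10)] column 1: given T=4, M=6, carry-in 0, and digits 1,4,6 already taken and all letters distinct, P+T≡M (mod 10) forces P=2, so P=2.
Step 5. [col 2: P + D ≡ H (mod 10)] in column 2 we have P+D≡H with carry-in 0; given P=2, H=1 and digits 1,2,4,6 already taken and all letters distinct, that pins D to 9 ⇒ D=9.
Step 6. [col 3: Q + T ≡ R (mod 10)] R=0 is one option consistent with column 3 (Q + T ≡ R (mod 10), carry-in 1) — take it ⇒ R=0.
Step 7. [col 3: Q + T ≡ R (mod 10)] in column 3 we have Q+T≡R with carry-in 1; given T=4, R=0 and digits 0,1,2,4,6,9 already taken and all letters distinct, that pins Q to 5. So Q=5.
Step 8. [col 4: E + P ≡ M (mod 10)] column 4: given P=2, M=6, carry-in 1, and digits 0,1,2,4,5,6,9 already taken and all letters distinct, E+P≡M (mod 10) forces E=3, so E=3.
Step 9. [col 5: P + O ≡ R (mod 10)] from column 5 (P=2, R=0, carry-in 0, digits 0,1,2,3,4,5,6,9 already taken and all letters distinct): O must equal 8. So O=8.

Answer: D=9, E=3, H=1, M=6, O=8, P=2, Q=5, R=0, T=4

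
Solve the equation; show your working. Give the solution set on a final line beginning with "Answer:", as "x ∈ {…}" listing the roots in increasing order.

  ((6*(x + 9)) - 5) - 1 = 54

Step 1. [((6*(x + 9)) - 5) - 1 = 54] 1 comes off first (add 1). So sub: (6*(x + 9)) - 5 = 55.
Step 2. [(6*(x + 9)) - 5 = 55] -5 is outermost — add 5 both sides ⇒ sub: 6*(x + 9) = 60.
Step 3. [6*(x + 9) = 60] divide by the outer 6. So div: x + 9 = 10.
Step 4. [x + 9 = 10] the outer +9 inverts by subtracting 9, so sub: x = 1.

Answer: x ∈ {1}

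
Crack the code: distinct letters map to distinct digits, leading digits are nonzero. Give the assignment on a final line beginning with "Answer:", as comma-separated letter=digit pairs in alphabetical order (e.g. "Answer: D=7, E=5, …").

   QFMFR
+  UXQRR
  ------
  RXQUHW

Step 1. [col 1: R + R ≡ W (mod 10)] no forcing yet in column 1 (carry-in 0); R=1 is free and consistent — try it, so R=1.
Step 2. [col 1: R + R ≡ W (mod 10)] in column 1 we have R+R≡W with carry-in 0; given R=1 and digits 1 already taken and all letters distinct, that pins W to 2. So W=2.
Step 3. [col 2: F + R ≡ H (mod 10)] several values work for F in column 2 (F + R ≡ H (mod 10), carry-in 0); try F=3 ⇒ F=3.
Step 4. [col 2: F + R ≡ H (mod 10)] in column 2 we have F+R≡H with carry-in 0; given F=3, R=1 and digits 1,2,3 already taken and all letters distinct, that pins H to 4 ⇒ H=4.
Step 5. [col 3: M + Q ≡ U (mod 10)] column 3 (M + Q ≡ U (mod 10), carry-in 0) doesn't pin M yet; pick M=7 and continue ⇒ M=7.
Step 6. [col 3: M + Q ≡ U (mod 10)] U=6 is one option consistent with column 3 (M + Q ≡ U (mod 10), carry-in 0) — take it, so U=6.
Step 7. [col 3: M + Q ≡ U (mod 10)] column 3 reads M+Q+carry(0)=U with M=7, U=6; with digits 1,2,3,4,6,7 already taken and all letters distinct, the only value for Q is 9. So Q=9.
Step 8. [col 4: F + X ≡ Q (mod 10)] in column 4 we have F+X≡Q with carry-in 1; given F=3, Q=9 and digits 1,2,3,4,6,7,9 already taken and all letters distinct, that pins X to 5 ⇒ X=5.

Answer: F=3, H=4, M=7, Q=9, R=1, U=6, W=2, X=5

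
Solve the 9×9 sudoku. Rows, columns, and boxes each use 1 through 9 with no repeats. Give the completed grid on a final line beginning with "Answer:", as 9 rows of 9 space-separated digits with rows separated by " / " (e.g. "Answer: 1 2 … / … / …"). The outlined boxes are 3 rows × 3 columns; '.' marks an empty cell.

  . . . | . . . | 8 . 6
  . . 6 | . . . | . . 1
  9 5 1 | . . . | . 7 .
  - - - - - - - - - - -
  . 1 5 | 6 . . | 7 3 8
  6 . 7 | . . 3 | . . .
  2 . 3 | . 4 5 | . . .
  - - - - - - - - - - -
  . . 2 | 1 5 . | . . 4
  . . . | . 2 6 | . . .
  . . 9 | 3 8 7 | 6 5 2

Step 1. [r6c9∈{9}] nothing but 9 survives at r6c9, so r6c9=9.
Step 2. [r1c3∈{4}] r1c3 is down to just 4 ⇒ r1c3=4.
Step 3. [r7c6∈{9}] r7c6 is down to just 9. So r7c6=9.
Step 4. [r7c7∈{3}] r7c7 is down to just 3 ⇒ r7c7=3.
Step 5. [r8c3∈{8}] nothing but 8 survives at r8c3, so r8c3=8.
Step 6. [r2c7∈{2,4,5,9}] box 3 places 5 nowhere but r2c7, so r2c7=5.
Step 7. [r2c1∈{3,7,8}] col 1 places 8 nowhere but r2c1 ⇒ r2c1=8.
Step 8. [r4c6∈{2}] r4c6 has the single candidate 2 ⇒ r4c6=2.
Step 9. [r4c5∈{9}] r4c5 is down to just 9, so r4c5=9.
Step 10. [r8c1∈{1,3,4,5,7}] 5 has one home in row 8: r8c1 ⇒ r8c1=5.
Step 11. [r8c2∈{3,4,7}] across row 8, 3 lands solely at r8c2. So r8c2=3.
Step 12. [r6c7∈{1}] r6c7 is down to just 1 ⇒ r6c7=1.
Step 13. [r2c6∈{4}] r2c6 is down to just 4, so r2c6=4.
Step 14. [r2c5∈{3,7}] row 2 places 3 nowhere but r2c5 ⇒ r2c5=3.
Step 15. [r1c5∈{1,7}] 7 has one home in col 5: r1c5, so r1c5=7.
Step 16. [r1c2∈{2}] r1c2's peers cover all but 2 ⇒ r1c2=2.
Step 17. [r5c4∈{8}] r5c4 is down to just 8. So r5c4=8.
Step 18. [r1c8∈{9}] r1c8 is down to just 9 ⇒ r1c8=9.
Step 19. [r2c8∈{2}] nothing but 2 survives at r2c8 ⇒ r2c8=2.
Step 20. [r9c2∈{4}] only 4 remains possible at r9c2 ⇒ r9c2=4.
Step 21. [r7c1∈{7}] r7c1 is down to just 7. So r7c1=7.
Step 22. [r5c8∈{4}] only 4 remains possible at r5c8 ⇒ r5c8=4.
Step 23. [r8c9∈{7}] r8c9 has the single candidate 7. So r8c9=7.
Step 24. [r6c4∈{7}] r6c4 has the single candidate 7. So r6c4=7.
Step 25. [r1c6∈{1}] r1c6's peers cover all but 1, so r1c6=1.
Step 26. [r1c1∈{3}] r1c1 is down to just 3, so r1c1=3.
Step 27. [r5c9∈{5}] r5c9's peers cover all but 5, so r5c9=5.
Step 28. [r6c8∈{6}] r6c8 has the single candidate 6 ⇒ r6c8=6.
Step 29. [r7c2∈{6}] r7c2's peers cover all but 6 ⇒ r7c2=6.
Step 30. [r1c4∈{5}] r1c4 has the single candidate 5. So r1c4=5.
Step 31. [r2c4∈{9}] r2c4's peers cover all but 9. So r2c4=9.
Step 32. [r2c2∈{7}] r2c2 has the single candidate 7 ⇒ r2c2=7.
Step 33. [r7c8∈{8}] r7c8's peers cover all but 8, so r7c8=8.
Step 34. [r8c4∈{4}] r8c4 is down to just 4, so r8c4=4.
Step 35. [r3c4∈{2}] r3c4 has the single candidate 2. So r3c4=2.
Step 36. [r6c2∈{8}] r6c2's peers cover all but 8, so r6c2=8.
Step 37. [r8c7∈{9}] only 9 remains possible at r8c7, so r8c7=9.
Step 38. [r5c5∈{1}] nothing but 1 survives at r5c5, so r5c5=1.
Step 39. [r3c6∈{8}] r3c6's peers cover all but 8, so r3c6=8.
Step 40. [r5c7∈{2}] r5c7 has the single candidate 2. So r5c7=2.
Step 41. [r3c9∈{3}] r3c9 is down to just 3 ⇒ r3c9=3.
Step 42. [r3c5∈{6}] r3c5 is down to just 6. So r3c5=6.
Step 43. [r4c1∈{4}] nothing but 4 survives at r4c1. So r4c1=4.
Step 44. [r3c7∈{4}] nothing but 4 survives at r3c7. So r3c7=4.
Step 45. [r9c1∈{1}] r9c1 has the single candidate 1 ⇒ r9c1=1.
Step 46. [r8c8∈{1}] r8c8 is down to just 1 ⇒ r8c8=1.
Step 47. [r5c2∈{9}] nothing but 9 survives at r5c2. So r5c2=9.

Answer: 3 2 4 5 7 1 8 9 6 / 8 7 6 9 3 4 5 2 1 / 9 5 1 2 6 8 4 7 3 / 4 1 5 6 9 2 7 3 8 / 6 9 7 8 1 3 2 4 5 / 2 8 3 7 4 5 1 6 9 / 7 6 2 1 5 9 3 8 4 / 5 3 8 4 2 6 9 1 7 / 1 4 9 3 8 7 6 5 2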